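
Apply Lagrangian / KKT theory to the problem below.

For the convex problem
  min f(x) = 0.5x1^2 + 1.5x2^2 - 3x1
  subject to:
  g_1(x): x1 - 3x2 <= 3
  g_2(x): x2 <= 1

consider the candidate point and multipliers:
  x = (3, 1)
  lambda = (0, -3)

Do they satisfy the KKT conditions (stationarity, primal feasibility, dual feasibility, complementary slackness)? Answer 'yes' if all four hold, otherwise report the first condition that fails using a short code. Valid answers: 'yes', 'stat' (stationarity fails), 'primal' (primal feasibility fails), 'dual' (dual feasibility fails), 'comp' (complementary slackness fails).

Gradient of f: grad f(x) = Q x + c = (0, 3)
Constraint values g_i(x) = a_i^T x - b_i:
  g_1((3, 1)) = -3
  g_2((3, 1)) = 0
Stationarity residual: grad f(x) + sum_i lambda_i a_i = (0, 0)
  -> stationarity OK
Primal feasibility (all g_i <= 0): OK
Dual feasibility (all lambda_i >= 0): FAILS
Complementary slackness (lambda_i * g_i(x) = 0 for all i): OK

Verdict: the first failing condition is dual_feasibility -> dual.

dual


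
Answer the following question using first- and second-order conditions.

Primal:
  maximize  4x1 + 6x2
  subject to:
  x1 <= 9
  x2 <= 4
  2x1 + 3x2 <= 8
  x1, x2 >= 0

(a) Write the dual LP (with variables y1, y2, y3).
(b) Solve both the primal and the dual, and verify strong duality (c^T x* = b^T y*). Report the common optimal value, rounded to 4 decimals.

The standard primal-dual pair for 'max c^T x s.t. A x <= b, x >= 0' is:
  Dual:  min b^T y  s.t.  A^T y >= c,  y >= 0.

So the dual LP is:
  minimize  9y1 + 4y2 + 8y3
  subject to:
    y1 + 2y3 >= 4
    y2 + 3y3 >= 6
    y1, y2, y3 >= 0

Solving the primal: x* = (4, 0).
  primal value c^T x* = 16.
Solving the dual: y* = (0, 0, 2).
  dual value b^T y* = 16.
Strong duality: c^T x* = b^T y*. Confirmed.

16


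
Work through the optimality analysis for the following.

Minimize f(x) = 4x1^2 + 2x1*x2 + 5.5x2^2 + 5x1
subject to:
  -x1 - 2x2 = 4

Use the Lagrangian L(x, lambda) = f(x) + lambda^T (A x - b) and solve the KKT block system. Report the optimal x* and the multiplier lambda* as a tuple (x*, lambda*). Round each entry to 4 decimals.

Form the Lagrangian:
  L(x, lambda) = (1/2) x^T Q x + c^T x + lambda^T (A x - b)
Stationarity (grad_x L = 0): Q x + c + A^T lambda = 0.
Primal feasibility: A x = b.

This gives the KKT block system:
  [ Q   A^T ] [ x     ]   [-c ]
  [ A    0  ] [ lambda ] = [ b ]

Solving the linear system:
  x*      = (-1.3714, -1.3143)
  lambda* = (-8.6)
  f(x*)   = 13.7714

x* = (-1.3714, -1.3143), lambda* = (-8.6)


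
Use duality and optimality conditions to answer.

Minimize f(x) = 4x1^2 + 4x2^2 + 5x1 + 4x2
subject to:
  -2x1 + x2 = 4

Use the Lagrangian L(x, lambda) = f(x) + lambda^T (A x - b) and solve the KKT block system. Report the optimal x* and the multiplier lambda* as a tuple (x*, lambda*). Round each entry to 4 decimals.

Form the Lagrangian:
  L(x, lambda) = (1/2) x^T Q x + c^T x + lambda^T (A x - b)
Stationarity (grad_x L = 0): Q x + c + A^T lambda = 0.
Primal feasibility: A x = b.

This gives the KKT block system:
  [ Q   A^T ] [ x     ]   [-c ]
  [ A    0  ] [ lambda ] = [ b ]

Solving the linear system:
  x*      = (-1.925, 0.15)
  lambda* = (-5.2)
  f(x*)   = 5.8875

x* = (-1.925, 0.15), lambda* = (-5.2)


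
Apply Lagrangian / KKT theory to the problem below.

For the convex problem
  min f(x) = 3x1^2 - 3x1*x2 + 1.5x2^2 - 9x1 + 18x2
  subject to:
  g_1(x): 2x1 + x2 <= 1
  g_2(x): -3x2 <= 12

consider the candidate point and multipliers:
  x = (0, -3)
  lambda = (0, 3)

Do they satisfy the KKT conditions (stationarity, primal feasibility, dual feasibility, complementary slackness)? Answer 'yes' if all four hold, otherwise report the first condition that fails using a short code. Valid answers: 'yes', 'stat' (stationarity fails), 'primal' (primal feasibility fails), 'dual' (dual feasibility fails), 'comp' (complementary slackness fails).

Gradient of f: grad f(x) = Q x + c = (0, 9)
Constraint values g_i(x) = a_i^T x - b_i:
  g_1((0, -3)) = -4
  g_2((0, -3)) = -3
Stationarity residual: grad f(x) + sum_i lambda_i a_i = (0, 0)
  -> stationarity OK
Primal feasibility (all g_i <= 0): OK
Dual feasibility (all lambda_i >= 0): OK
Complementary slackness (lambda_i * g_i(x) = 0 for all i): FAILS

Verdict: the first failing condition is complementary_slackness -> comp.

comp


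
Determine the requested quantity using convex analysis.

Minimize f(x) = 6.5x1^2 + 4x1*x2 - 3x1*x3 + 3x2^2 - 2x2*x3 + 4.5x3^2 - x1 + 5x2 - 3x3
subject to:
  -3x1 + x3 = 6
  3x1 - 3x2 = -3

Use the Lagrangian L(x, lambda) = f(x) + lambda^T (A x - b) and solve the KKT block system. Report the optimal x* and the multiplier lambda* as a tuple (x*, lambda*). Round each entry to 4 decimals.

Form the Lagrangian:
  L(x, lambda) = (1/2) x^T Q x + c^T x + lambda^T (A x - b)
Stationarity (grad_x L = 0): Q x + c + A^T lambda = 0.
Primal feasibility: A x = b.

This gives the KKT block system:
  [ Q   A^T ] [ x     ]   [-c ]
  [ A    0  ] [ lambda ] = [ b ]

Solving the linear system:
  x*      = (-1.6795, -0.6795, 0.9615)
  lambda* = (-12.0513, -2.5726)
  f(x*)   = 29.9936

x* = (-1.6795, -0.6795, 0.9615), lambda* = (-12.0513, -2.5726)


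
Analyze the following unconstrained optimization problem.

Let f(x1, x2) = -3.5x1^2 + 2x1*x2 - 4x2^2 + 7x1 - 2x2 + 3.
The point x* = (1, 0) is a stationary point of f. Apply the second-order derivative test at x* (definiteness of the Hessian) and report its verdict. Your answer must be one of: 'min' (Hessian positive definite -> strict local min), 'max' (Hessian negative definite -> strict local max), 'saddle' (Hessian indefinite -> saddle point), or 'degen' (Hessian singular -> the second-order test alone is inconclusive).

Compute the Hessian H = grad^2 f:
  H = [[-7, 2], [2, -8]]
Verify stationarity: grad f(x*) = H x* + g = (0, 0).
Eigenvalues of H: -9.5616, -5.4384.
Both eigenvalues < 0, so H is negative definite -> x* is a strict local max.

max


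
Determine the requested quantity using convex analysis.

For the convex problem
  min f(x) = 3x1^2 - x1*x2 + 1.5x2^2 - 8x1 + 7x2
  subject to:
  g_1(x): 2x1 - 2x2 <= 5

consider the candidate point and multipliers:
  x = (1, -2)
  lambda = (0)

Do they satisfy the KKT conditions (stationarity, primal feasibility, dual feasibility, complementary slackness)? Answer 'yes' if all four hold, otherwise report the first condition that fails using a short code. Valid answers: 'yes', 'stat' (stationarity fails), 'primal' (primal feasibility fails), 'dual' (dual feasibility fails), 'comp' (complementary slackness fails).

Gradient of f: grad f(x) = Q x + c = (0, 0)
Constraint values g_i(x) = a_i^T x - b_i:
  g_1((1, -2)) = 1
Stationarity residual: grad f(x) + sum_i lambda_i a_i = (0, 0)
  -> stationarity OK
Primal feasibility (all g_i <= 0): FAILS
Dual feasibility (all lambda_i >= 0): OK
Complementary slackness (lambda_i * g_i(x) = 0 for all i): OK

Verdict: the first failing condition is primal_feasibility -> primal.

primal


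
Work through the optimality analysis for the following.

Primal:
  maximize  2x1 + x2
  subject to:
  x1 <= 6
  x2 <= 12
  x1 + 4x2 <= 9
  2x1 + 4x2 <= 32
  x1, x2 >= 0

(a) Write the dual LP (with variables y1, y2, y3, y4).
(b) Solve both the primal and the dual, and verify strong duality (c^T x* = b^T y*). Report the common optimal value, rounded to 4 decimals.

The standard primal-dual pair for 'max c^T x s.t. A x <= b, x >= 0' is:
  Dual:  min b^T y  s.t.  A^T y >= c,  y >= 0.

So the dual LP is:
  minimize  6y1 + 12y2 + 9y3 + 32y4
  subject to:
    y1 + y3 + 2y4 >= 2
    y2 + 4y3 + 4y4 >= 1
    y1, y2, y3, y4 >= 0

Solving the primal: x* = (6, 0.75).
  primal value c^T x* = 12.75.
Solving the dual: y* = (1.75, 0, 0.25, 0).
  dual value b^T y* = 12.75.
Strong duality: c^T x* = b^T y*. Confirmed.

12.75


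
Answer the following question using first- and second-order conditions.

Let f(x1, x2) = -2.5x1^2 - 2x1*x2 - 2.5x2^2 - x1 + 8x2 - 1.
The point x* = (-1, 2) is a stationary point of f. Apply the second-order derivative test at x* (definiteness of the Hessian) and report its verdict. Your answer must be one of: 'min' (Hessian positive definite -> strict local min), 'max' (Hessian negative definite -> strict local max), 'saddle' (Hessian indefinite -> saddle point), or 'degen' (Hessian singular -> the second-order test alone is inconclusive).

Compute the Hessian H = grad^2 f:
  H = [[-5, -2], [-2, -5]]
Verify stationarity: grad f(x*) = H x* + g = (0, 0).
Eigenvalues of H: -7, -3.
Both eigenvalues < 0, so H is negative definite -> x* is a strict local max.

max


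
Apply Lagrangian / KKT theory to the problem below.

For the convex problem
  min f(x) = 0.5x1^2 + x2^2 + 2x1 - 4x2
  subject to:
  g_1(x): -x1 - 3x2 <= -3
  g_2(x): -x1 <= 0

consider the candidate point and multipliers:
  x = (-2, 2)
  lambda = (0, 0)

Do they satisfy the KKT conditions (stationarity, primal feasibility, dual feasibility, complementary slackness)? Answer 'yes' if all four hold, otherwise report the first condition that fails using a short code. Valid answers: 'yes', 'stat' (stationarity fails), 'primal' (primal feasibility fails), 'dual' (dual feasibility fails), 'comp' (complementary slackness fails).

Gradient of f: grad f(x) = Q x + c = (0, 0)
Constraint values g_i(x) = a_i^T x - b_i:
  g_1((-2, 2)) = -1
  g_2((-2, 2)) = 2
Stationarity residual: grad f(x) + sum_i lambda_i a_i = (0, 0)
  -> stationarity OK
Primal feasibility (all g_i <= 0): FAILS
Dual feasibility (all lambda_i >= 0): OK
Complementary slackness (lambda_i * g_i(x) = 0 for all i): OK

Verdict: the first failing condition is primal_feasibility -> primal.

primal


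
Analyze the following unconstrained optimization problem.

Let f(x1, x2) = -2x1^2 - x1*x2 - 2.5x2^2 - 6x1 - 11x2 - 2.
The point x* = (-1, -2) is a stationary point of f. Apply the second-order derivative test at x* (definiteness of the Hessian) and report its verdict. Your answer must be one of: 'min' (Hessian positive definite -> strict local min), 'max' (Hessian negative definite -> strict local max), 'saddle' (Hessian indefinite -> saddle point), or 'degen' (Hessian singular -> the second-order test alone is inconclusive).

Compute the Hessian H = grad^2 f:
  H = [[-4, -1], [-1, -5]]
Verify stationarity: grad f(x*) = H x* + g = (0, 0).
Eigenvalues of H: -5.618, -3.382.
Both eigenvalues < 0, so H is negative definite -> x* is a strict local max.

max


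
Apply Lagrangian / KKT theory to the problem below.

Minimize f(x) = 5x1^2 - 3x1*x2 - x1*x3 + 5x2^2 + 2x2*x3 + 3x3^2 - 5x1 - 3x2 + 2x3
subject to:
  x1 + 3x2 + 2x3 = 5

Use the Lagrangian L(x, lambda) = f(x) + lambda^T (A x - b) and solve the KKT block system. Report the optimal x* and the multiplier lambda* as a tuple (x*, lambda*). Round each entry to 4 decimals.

Form the Lagrangian:
  L(x, lambda) = (1/2) x^T Q x + c^T x + lambda^T (A x - b)
Stationarity (grad_x L = 0): Q x + c + A^T lambda = 0.
Primal feasibility: A x = b.

This gives the KKT block system:
  [ Q   A^T ] [ x     ]   [-c ]
  [ A    0  ] [ lambda ] = [ b ]

Solving the linear system:
  x*      = (1.085, 1.2189, 0.1292)
  lambda* = (-2.064)
  f(x*)   = 0.7485

x* = (1.085, 1.2189, 0.1292), lambda* = (-2.064)


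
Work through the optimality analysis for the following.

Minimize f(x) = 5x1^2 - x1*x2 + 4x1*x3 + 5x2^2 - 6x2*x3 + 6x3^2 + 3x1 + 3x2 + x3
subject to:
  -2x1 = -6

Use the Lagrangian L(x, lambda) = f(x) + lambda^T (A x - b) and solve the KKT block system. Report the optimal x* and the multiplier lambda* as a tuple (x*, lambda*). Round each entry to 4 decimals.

Form the Lagrangian:
  L(x, lambda) = (1/2) x^T Q x + c^T x + lambda^T (A x - b)
Stationarity (grad_x L = 0): Q x + c + A^T lambda = 0.
Primal feasibility: A x = b.

This gives the KKT block system:
  [ Q   A^T ] [ x     ]   [-c ]
  [ A    0  ] [ lambda ] = [ b ]

Solving the linear system:
  x*      = (3, -0.9286, -1.5476)
  lambda* = (13.869)
  f(x*)   = 43.9405

x* = (3, -0.9286, -1.5476), lambda* = (13.869)


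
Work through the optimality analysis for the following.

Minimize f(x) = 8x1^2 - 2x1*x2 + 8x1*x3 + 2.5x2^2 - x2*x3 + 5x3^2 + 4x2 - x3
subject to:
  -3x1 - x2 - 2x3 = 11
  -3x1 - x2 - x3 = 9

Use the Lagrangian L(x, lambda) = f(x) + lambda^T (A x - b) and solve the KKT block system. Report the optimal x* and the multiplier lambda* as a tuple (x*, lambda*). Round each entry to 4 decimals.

Form the Lagrangian:
  L(x, lambda) = (1/2) x^T Q x + c^T x + lambda^T (A x - b)
Stationarity (grad_x L = 0): Q x + c + A^T lambda = 0.
Primal feasibility: A x = b.

This gives the KKT block system:
  [ Q   A^T ] [ x     ]   [-c ]
  [ A    0  ] [ lambda ] = [ b ]

Solving the linear system:
  x*      = (-1.1644, -3.5068, -2)
  lambda* = (-17.6027, 8.3973)
  f(x*)   = 53.0137

x* = (-1.1644, -3.5068, -2), lambda* = (-17.6027, 8.3973)


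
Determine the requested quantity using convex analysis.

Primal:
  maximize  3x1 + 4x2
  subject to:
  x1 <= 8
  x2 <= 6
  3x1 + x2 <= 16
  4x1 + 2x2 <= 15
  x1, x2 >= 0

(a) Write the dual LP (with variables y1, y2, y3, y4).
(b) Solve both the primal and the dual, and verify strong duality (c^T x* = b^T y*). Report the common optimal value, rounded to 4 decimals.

The standard primal-dual pair for 'max c^T x s.t. A x <= b, x >= 0' is:
  Dual:  min b^T y  s.t.  A^T y >= c,  y >= 0.

So the dual LP is:
  minimize  8y1 + 6y2 + 16y3 + 15y4
  subject to:
    y1 + 3y3 + 4y4 >= 3
    y2 + y3 + 2y4 >= 4
    y1, y2, y3, y4 >= 0

Solving the primal: x* = (0.75, 6).
  primal value c^T x* = 26.25.
Solving the dual: y* = (0, 2.5, 0, 0.75).
  dual value b^T y* = 26.25.
Strong duality: c^T x* = b^T y*. Confirmed.

26.25


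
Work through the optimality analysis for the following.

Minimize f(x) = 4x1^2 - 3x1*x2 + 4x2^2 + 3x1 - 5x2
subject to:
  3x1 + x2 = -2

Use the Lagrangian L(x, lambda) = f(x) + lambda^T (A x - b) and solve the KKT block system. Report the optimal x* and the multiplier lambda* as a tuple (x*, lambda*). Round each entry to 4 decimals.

Form the Lagrangian:
  L(x, lambda) = (1/2) x^T Q x + c^T x + lambda^T (A x - b)
Stationarity (grad_x L = 0): Q x + c + A^T lambda = 0.
Primal feasibility: A x = b.

This gives the KKT block system:
  [ Q   A^T ] [ x     ]   [-c ]
  [ A    0  ] [ lambda ] = [ b ]

Solving the linear system:
  x*      = (-0.7347, 0.2041)
  lambda* = (1.1633)
  f(x*)   = -0.449

x* = (-0.7347, 0.2041), lambda* = (1.1633)


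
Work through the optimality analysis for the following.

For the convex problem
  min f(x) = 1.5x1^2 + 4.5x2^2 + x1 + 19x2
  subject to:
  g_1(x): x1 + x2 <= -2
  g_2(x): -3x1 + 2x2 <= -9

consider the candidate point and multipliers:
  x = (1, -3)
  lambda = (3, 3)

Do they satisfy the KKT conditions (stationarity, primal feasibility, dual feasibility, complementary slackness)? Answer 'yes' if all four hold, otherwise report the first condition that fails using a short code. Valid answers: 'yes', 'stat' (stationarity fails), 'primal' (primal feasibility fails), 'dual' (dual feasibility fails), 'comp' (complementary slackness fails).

Gradient of f: grad f(x) = Q x + c = (4, -8)
Constraint values g_i(x) = a_i^T x - b_i:
  g_1((1, -3)) = 0
  g_2((1, -3)) = 0
Stationarity residual: grad f(x) + sum_i lambda_i a_i = (-2, 1)
  -> stationarity FAILS
Primal feasibility (all g_i <= 0): OK
Dual feasibility (all lambda_i >= 0): OK
Complementary slackness (lambda_i * g_i(x) = 0 for all i): OK

Verdict: the first failing condition is stationarity -> stat.

stat


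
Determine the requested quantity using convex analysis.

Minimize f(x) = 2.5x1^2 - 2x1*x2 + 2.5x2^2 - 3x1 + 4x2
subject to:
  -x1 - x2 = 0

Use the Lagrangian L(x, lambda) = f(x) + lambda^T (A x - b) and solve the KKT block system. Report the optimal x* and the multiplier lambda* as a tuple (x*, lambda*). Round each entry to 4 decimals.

Form the Lagrangian:
  L(x, lambda) = (1/2) x^T Q x + c^T x + lambda^T (A x - b)
Stationarity (grad_x L = 0): Q x + c + A^T lambda = 0.
Primal feasibility: A x = b.

This gives the KKT block system:
  [ Q   A^T ] [ x     ]   [-c ]
  [ A    0  ] [ lambda ] = [ b ]

Solving the linear system:
  x*      = (0.5, -0.5)
  lambda* = (0.5)
  f(x*)   = -1.75

x* = (0.5, -0.5), lambda* = (0.5)


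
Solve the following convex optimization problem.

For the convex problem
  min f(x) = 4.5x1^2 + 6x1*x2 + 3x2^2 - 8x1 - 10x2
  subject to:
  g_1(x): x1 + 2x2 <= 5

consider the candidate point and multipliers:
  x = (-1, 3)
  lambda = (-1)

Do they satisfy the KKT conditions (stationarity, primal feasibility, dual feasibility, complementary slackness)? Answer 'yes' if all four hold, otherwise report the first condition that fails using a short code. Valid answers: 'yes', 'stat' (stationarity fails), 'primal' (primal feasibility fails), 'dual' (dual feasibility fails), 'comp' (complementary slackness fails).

Gradient of f: grad f(x) = Q x + c = (1, 2)
Constraint values g_i(x) = a_i^T x - b_i:
  g_1((-1, 3)) = 0
Stationarity residual: grad f(x) + sum_i lambda_i a_i = (0, 0)
  -> stationarity OK
Primal feasibility (all g_i <= 0): OK
Dual feasibility (all lambda_i >= 0): FAILS
Complementary slackness (lambda_i * g_i(x) = 0 for all i): OK

Verdict: the first failing condition is dual_feasibility -> dual.

dual


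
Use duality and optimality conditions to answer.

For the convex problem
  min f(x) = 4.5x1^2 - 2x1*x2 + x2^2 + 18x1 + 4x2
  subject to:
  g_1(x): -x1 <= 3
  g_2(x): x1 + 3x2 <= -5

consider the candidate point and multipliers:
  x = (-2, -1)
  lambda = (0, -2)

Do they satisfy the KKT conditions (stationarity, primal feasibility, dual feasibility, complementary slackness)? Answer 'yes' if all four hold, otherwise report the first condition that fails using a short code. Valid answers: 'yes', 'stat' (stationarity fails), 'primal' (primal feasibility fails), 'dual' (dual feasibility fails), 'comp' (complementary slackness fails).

Gradient of f: grad f(x) = Q x + c = (2, 6)
Constraint values g_i(x) = a_i^T x - b_i:
  g_1((-2, -1)) = -1
  g_2((-2, -1)) = 0
Stationarity residual: grad f(x) + sum_i lambda_i a_i = (0, 0)
  -> stationarity OK
Primal feasibility (all g_i <= 0): OK
Dual feasibility (all lambda_i >= 0): FAILS
Complementary slackness (lambda_i * g_i(x) = 0 for all i): OK

Verdict: the first failing condition is dual_feasibility -> dual.

dual


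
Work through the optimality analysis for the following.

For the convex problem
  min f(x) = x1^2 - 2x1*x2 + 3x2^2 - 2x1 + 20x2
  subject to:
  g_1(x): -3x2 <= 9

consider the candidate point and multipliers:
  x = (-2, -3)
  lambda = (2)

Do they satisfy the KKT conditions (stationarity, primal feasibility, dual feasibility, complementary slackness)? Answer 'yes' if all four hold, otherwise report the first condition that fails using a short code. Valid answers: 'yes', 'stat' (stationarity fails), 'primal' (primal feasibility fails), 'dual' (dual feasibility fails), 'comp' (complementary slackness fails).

Gradient of f: grad f(x) = Q x + c = (0, 6)
Constraint values g_i(x) = a_i^T x - b_i:
  g_1((-2, -3)) = 0
Stationarity residual: grad f(x) + sum_i lambda_i a_i = (0, 0)
  -> stationarity OK
Primal feasibility (all g_i <= 0): OK
Dual feasibility (all lambda_i >= 0): OK
Complementary slackness (lambda_i * g_i(x) = 0 for all i): OK

Verdict: yes, KKT holds.

yes


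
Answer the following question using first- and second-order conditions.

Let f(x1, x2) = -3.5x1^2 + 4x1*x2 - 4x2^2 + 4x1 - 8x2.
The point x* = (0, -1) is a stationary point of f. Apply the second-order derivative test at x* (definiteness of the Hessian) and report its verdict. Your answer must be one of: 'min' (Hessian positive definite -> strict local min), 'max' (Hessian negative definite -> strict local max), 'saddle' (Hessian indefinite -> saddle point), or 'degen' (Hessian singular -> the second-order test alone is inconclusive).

Compute the Hessian H = grad^2 f:
  H = [[-7, 4], [4, -8]]
Verify stationarity: grad f(x*) = H x* + g = (0, 0).
Eigenvalues of H: -11.5311, -3.4689.
Both eigenvalues < 0, so H is negative definite -> x* is a strict local max.

max


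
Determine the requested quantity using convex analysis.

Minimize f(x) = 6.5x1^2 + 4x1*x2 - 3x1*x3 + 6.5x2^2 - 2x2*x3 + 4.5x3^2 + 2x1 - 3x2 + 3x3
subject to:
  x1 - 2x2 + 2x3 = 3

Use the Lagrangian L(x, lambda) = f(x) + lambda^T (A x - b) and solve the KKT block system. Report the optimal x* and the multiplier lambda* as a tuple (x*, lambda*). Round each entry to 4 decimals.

Form the Lagrangian:
  L(x, lambda) = (1/2) x^T Q x + c^T x + lambda^T (A x - b)
Stationarity (grad_x L = 0): Q x + c + A^T lambda = 0.
Primal feasibility: A x = b.

This gives the KKT block system:
  [ Q   A^T ] [ x     ]   [-c ]
  [ A    0  ] [ lambda ] = [ b ]

Solving the linear system:
  x*      = (0.519, -0.5112, 0.7292)
  lambda* = (-4.5144)
  f(x*)   = 9.1513

x* = (0.519, -0.5112, 0.7292), lambda* = (-4.5144)


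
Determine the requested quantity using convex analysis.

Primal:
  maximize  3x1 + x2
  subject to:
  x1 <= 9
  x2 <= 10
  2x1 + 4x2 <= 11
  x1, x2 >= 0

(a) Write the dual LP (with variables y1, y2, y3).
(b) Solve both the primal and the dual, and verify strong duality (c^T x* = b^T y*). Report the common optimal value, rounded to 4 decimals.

The standard primal-dual pair for 'max c^T x s.t. A x <= b, x >= 0' is:
  Dual:  min b^T y  s.t.  A^T y >= c,  y >= 0.

So the dual LP is:
  minimize  9y1 + 10y2 + 11y3
  subject to:
    y1 + 2y3 >= 3
    y2 + 4y3 >= 1
    y1, y2, y3 >= 0

Solving the primal: x* = (5.5, 0).
  primal value c^T x* = 16.5.
Solving the dual: y* = (0, 0, 1.5).
  dual value b^T y* = 16.5.
Strong duality: c^T x* = b^T y*. Confirmed.

16.5


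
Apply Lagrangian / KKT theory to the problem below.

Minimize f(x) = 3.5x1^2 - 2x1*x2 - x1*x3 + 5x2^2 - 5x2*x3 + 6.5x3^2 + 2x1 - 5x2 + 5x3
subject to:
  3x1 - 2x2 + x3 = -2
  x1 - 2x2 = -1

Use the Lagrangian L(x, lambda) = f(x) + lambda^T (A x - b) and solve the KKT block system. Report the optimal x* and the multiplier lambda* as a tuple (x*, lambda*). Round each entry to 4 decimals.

Form the Lagrangian:
  L(x, lambda) = (1/2) x^T Q x + c^T x + lambda^T (A x - b)
Stationarity (grad_x L = 0): Q x + c + A^T lambda = 0.
Primal feasibility: A x = b.

This gives the KKT block system:
  [ Q   A^T ] [ x     ]   [-c ]
  [ A    0  ] [ lambda ] = [ b ]

Solving the linear system:
  x*      = (-0.3469, 0.3265, -0.3061)
  lambda* = (0.2653, -0.0204)
  f(x*)   = -1.6735

x* = (-0.3469, 0.3265, -0.3061), lambda* = (0.2653, -0.0204)


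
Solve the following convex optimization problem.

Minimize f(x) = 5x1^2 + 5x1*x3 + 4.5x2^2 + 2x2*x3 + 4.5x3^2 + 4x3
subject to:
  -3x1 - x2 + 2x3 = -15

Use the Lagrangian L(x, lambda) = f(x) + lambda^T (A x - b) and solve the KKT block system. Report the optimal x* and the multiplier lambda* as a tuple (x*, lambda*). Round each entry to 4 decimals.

Form the Lagrangian:
  L(x, lambda) = (1/2) x^T Q x + c^T x + lambda^T (A x - b)
Stationarity (grad_x L = 0): Q x + c + A^T lambda = 0.
Primal feasibility: A x = b.

This gives the KKT block system:
  [ Q   A^T ] [ x     ]   [-c ]
  [ A    0  ] [ lambda ] = [ b ]

Solving the linear system:
  x*      = (2.639, 1.0884, -2.9972)
  lambda* = (3.8014)
  f(x*)   = 22.5164

x* = (2.639, 1.0884, -2.9972), lambda* = (3.8014)


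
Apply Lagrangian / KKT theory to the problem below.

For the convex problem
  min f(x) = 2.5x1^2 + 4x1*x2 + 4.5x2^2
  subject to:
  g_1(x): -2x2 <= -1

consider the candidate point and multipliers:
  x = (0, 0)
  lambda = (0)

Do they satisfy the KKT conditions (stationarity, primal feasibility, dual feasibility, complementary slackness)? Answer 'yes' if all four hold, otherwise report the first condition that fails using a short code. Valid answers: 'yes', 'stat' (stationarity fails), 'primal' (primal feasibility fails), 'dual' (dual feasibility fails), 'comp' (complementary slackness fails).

Gradient of f: grad f(x) = Q x + c = (0, 0)
Constraint values g_i(x) = a_i^T x - b_i:
  g_1((0, 0)) = 1
Stationarity residual: grad f(x) + sum_i lambda_i a_i = (0, 0)
  -> stationarity OK
Primal feasibility (all g_i <= 0): FAILS
Dual feasibility (all lambda_i >= 0): OK
Complementary slackness (lambda_i * g_i(x) = 0 for all i): OK

Verdict: the first failing condition is primal_feasibility -> primal.

primal


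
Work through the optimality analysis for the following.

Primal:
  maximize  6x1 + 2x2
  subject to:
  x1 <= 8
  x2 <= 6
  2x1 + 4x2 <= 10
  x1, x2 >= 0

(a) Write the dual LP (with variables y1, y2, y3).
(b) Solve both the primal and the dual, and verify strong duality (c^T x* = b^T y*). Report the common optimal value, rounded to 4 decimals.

The standard primal-dual pair for 'max c^T x s.t. A x <= b, x >= 0' is:
  Dual:  min b^T y  s.t.  A^T y >= c,  y >= 0.

So the dual LP is:
  minimize  8y1 + 6y2 + 10y3
  subject to:
    y1 + 2y3 >= 6
    y2 + 4y3 >= 2
    y1, y2, y3 >= 0

Solving the primal: x* = (5, 0).
  primal value c^T x* = 30.
Solving the dual: y* = (0, 0, 3).
  dual value b^T y* = 30.
Strong duality: c^T x* = b^T y*. Confirmed.

30


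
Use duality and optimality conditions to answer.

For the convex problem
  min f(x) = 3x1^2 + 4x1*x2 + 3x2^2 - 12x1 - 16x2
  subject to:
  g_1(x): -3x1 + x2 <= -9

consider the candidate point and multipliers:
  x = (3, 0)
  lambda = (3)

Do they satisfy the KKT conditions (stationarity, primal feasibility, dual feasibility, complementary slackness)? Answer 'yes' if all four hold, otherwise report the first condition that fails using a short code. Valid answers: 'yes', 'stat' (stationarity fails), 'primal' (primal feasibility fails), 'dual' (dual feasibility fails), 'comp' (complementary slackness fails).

Gradient of f: grad f(x) = Q x + c = (6, -4)
Constraint values g_i(x) = a_i^T x - b_i:
  g_1((3, 0)) = 0
Stationarity residual: grad f(x) + sum_i lambda_i a_i = (-3, -1)
  -> stationarity FAILS
Primal feasibility (all g_i <= 0): OK
Dual feasibility (all lambda_i >= 0): OK
Complementary slackness (lambda_i * g_i(x) = 0 for all i): OK

Verdict: the first failing condition is stationarity -> stat.

stat


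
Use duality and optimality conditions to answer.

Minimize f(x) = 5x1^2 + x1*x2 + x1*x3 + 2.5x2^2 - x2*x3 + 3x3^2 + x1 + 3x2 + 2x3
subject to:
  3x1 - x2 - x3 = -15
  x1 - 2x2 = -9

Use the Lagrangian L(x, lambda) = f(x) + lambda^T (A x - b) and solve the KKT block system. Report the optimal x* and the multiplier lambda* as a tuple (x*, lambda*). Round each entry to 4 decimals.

Form the Lagrangian:
  L(x, lambda) = (1/2) x^T Q x + c^T x + lambda^T (A x - b)
Stationarity (grad_x L = 0): Q x + c + A^T lambda = 0.
Primal feasibility: A x = b.

This gives the KKT block system:
  [ Q   A^T ] [ x     ]   [-c ]
  [ A    0  ] [ lambda ] = [ b ]

Solving the linear system:
  x*      = (-3.3445, 2.8278, 2.1388)
  lambda* = (8.6603, 1.4976)
  f(x*)   = 76.3995

x* = (-3.3445, 2.8278, 2.1388), lambda* = (8.6603, 1.4976)


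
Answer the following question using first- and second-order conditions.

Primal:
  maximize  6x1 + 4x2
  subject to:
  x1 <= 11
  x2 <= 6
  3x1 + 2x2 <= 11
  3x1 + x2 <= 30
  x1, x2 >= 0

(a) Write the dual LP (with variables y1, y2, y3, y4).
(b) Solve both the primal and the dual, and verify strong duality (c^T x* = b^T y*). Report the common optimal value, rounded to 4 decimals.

The standard primal-dual pair for 'max c^T x s.t. A x <= b, x >= 0' is:
  Dual:  min b^T y  s.t.  A^T y >= c,  y >= 0.

So the dual LP is:
  minimize  11y1 + 6y2 + 11y3 + 30y4
  subject to:
    y1 + 3y3 + 3y4 >= 6
    y2 + 2y3 + y4 >= 4
    y1, y2, y3, y4 >= 0

Solving the primal: x* = (3.6667, 0).
  primal value c^T x* = 22.
Solving the dual: y* = (0, 0, 2, 0).
  dual value b^T y* = 22.
Strong duality: c^T x* = b^T y*. Confirmed.

22


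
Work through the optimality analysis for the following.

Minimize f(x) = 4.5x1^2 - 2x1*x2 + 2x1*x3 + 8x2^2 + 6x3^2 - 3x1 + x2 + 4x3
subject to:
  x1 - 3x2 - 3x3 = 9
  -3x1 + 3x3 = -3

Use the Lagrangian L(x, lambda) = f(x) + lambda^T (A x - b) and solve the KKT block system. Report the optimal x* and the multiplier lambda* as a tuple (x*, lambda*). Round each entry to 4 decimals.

Form the Lagrangian:
  L(x, lambda) = (1/2) x^T Q x + c^T x + lambda^T (A x - b)
Stationarity (grad_x L = 0): Q x + c + A^T lambda = 0.
Primal feasibility: A x = b.

This gives the KKT block system:
  [ Q   A^T ] [ x     ]   [-c ]
  [ A    0  ] [ lambda ] = [ b ]

Solving the linear system:
  x*      = (-0.3355, -1.7764, -1.3355)
  lambda* = (-8.9169, -4.6848)
  f(x*)   = 30.0431

x* = (-0.3355, -1.7764, -1.3355), lambda* = (-8.9169, -4.6848)


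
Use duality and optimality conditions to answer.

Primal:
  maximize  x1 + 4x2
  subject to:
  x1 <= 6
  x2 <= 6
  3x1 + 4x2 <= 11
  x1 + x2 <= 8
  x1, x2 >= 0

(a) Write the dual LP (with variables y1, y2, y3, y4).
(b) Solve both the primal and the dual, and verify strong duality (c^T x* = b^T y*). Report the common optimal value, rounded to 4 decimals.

The standard primal-dual pair for 'max c^T x s.t. A x <= b, x >= 0' is:
  Dual:  min b^T y  s.t.  A^T y >= c,  y >= 0.

So the dual LP is:
  minimize  6y1 + 6y2 + 11y3 + 8y4
  subject to:
    y1 + 3y3 + y4 >= 1
    y2 + 4y3 + y4 >= 4
    y1, y2, y3, y4 >= 0

Solving the primal: x* = (0, 2.75).
  primal value c^T x* = 11.
Solving the dual: y* = (0, 0, 1, 0).
  dual value b^T y* = 11.
Strong duality: c^T x* = b^T y*. Confirmed.

11


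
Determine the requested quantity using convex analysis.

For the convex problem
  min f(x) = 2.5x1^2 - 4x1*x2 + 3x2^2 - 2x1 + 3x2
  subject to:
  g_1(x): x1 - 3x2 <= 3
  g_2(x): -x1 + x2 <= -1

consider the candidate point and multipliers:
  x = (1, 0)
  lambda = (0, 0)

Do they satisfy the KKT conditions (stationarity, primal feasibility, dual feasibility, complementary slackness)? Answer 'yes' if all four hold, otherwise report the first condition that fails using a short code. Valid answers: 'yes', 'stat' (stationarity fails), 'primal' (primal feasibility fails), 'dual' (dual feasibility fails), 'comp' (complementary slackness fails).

Gradient of f: grad f(x) = Q x + c = (3, -1)
Constraint values g_i(x) = a_i^T x - b_i:
  g_1((1, 0)) = -2
  g_2((1, 0)) = 0
Stationarity residual: grad f(x) + sum_i lambda_i a_i = (3, -1)
  -> stationarity FAILS
Primal feasibility (all g_i <= 0): OK
Dual feasibility (all lambda_i >= 0): OK
Complementary slackness (lambda_i * g_i(x) = 0 for all i): OK

Verdict: the first failing condition is stationarity -> stat.

stat


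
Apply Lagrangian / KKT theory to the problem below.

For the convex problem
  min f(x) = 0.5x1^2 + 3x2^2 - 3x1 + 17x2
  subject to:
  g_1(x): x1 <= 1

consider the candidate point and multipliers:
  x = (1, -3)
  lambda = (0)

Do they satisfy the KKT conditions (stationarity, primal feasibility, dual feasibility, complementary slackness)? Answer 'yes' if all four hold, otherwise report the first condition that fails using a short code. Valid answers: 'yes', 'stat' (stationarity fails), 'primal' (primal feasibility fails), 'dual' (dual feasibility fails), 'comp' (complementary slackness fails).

Gradient of f: grad f(x) = Q x + c = (-2, -1)
Constraint values g_i(x) = a_i^T x - b_i:
  g_1((1, -3)) = 0
Stationarity residual: grad f(x) + sum_i lambda_i a_i = (-2, -1)
  -> stationarity FAILS
Primal feasibility (all g_i <= 0): OK
Dual feasibility (all lambda_i >= 0): OK
Complementary slackness (lambda_i * g_i(x) = 0 for all i): OK

Verdict: the first failing condition is stationarity -> stat.

stat


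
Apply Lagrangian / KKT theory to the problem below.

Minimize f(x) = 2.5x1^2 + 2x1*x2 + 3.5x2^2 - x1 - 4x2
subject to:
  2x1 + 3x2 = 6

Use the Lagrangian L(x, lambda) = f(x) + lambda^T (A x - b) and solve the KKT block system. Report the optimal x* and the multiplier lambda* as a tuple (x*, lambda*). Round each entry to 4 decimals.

Form the Lagrangian:
  L(x, lambda) = (1/2) x^T Q x + c^T x + lambda^T (A x - b)
Stationarity (grad_x L = 0): Q x + c + A^T lambda = 0.
Primal feasibility: A x = b.

This gives the KKT block system:
  [ Q   A^T ] [ x     ]   [-c ]
  [ A    0  ] [ lambda ] = [ b ]

Solving the linear system:
  x*      = (0.6735, 1.551)
  lambda* = (-2.7347)
  f(x*)   = 4.7653

x* = (0.6735, 1.551), lambda* = (-2.7347)


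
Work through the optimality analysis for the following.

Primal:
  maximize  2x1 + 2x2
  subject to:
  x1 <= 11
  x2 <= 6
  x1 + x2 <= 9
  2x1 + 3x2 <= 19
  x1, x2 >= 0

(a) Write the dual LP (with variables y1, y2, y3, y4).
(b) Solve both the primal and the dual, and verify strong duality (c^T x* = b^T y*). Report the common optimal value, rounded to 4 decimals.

The standard primal-dual pair for 'max c^T x s.t. A x <= b, x >= 0' is:
  Dual:  min b^T y  s.t.  A^T y >= c,  y >= 0.

So the dual LP is:
  minimize  11y1 + 6y2 + 9y3 + 19y4
  subject to:
    y1 + y3 + 2y4 >= 2
    y2 + y3 + 3y4 >= 2
    y1, y2, y3, y4 >= 0

Solving the primal: x* = (9, 0).
  primal value c^T x* = 18.
Solving the dual: y* = (0, 0, 2, 0).
  dual value b^T y* = 18.
Strong duality: c^T x* = b^T y*. Confirmed.

18


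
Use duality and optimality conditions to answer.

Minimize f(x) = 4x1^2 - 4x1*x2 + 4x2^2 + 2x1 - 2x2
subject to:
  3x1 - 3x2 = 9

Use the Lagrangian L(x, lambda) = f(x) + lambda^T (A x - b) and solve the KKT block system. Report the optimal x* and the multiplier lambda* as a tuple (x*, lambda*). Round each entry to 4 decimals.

Form the Lagrangian:
  L(x, lambda) = (1/2) x^T Q x + c^T x + lambda^T (A x - b)
Stationarity (grad_x L = 0): Q x + c + A^T lambda = 0.
Primal feasibility: A x = b.

This gives the KKT block system:
  [ Q   A^T ] [ x     ]   [-c ]
  [ A    0  ] [ lambda ] = [ b ]

Solving the linear system:
  x*      = (1.5, -1.5)
  lambda* = (-6.6667)
  f(x*)   = 33

x* = (1.5, -1.5), lambda* = (-6.6667)


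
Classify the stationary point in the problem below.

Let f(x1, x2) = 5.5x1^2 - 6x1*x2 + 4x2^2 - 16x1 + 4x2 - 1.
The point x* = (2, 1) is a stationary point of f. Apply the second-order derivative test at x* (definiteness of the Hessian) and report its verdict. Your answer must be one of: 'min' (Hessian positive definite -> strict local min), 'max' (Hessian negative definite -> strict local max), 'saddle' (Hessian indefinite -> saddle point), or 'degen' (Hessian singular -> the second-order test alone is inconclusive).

Compute the Hessian H = grad^2 f:
  H = [[11, -6], [-6, 8]]
Verify stationarity: grad f(x*) = H x* + g = (0, 0).
Eigenvalues of H: 3.3153, 15.6847.
Both eigenvalues > 0, so H is positive definite -> x* is a strict local min.

min


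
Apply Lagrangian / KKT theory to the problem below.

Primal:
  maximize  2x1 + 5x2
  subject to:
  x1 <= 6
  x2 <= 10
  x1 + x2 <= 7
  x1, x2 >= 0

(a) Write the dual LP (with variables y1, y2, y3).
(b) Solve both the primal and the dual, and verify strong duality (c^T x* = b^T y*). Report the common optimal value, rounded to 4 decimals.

The standard primal-dual pair for 'max c^T x s.t. A x <= b, x >= 0' is:
  Dual:  min b^T y  s.t.  A^T y >= c,  y >= 0.

So the dual LP is:
  minimize  6y1 + 10y2 + 7y3
  subject to:
    y1 + y3 >= 2
    y2 + y3 >= 5
    y1, y2, y3 >= 0

Solving the primal: x* = (0, 7).
  primal value c^T x* = 35.
Solving the dual: y* = (0, 0, 5).
  dual value b^T y* = 35.
Strong duality: c^T x* = b^T y*. Confirmed.

35


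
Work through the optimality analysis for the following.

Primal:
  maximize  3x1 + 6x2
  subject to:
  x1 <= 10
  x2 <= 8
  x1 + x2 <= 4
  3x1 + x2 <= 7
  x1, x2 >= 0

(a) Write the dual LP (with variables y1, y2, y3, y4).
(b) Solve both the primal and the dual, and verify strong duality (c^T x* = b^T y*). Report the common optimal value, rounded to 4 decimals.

The standard primal-dual pair for 'max c^T x s.t. A x <= b, x >= 0' is:
  Dual:  min b^T y  s.t.  A^T y >= c,  y >= 0.

So the dual LP is:
  minimize  10y1 + 8y2 + 4y3 + 7y4
  subject to:
    y1 + y3 + 3y4 >= 3
    y2 + y3 + y4 >= 6
    y1, y2, y3, y4 >= 0

Solving the primal: x* = (0, 4).
  primal value c^T x* = 24.
Solving the dual: y* = (0, 0, 6, 0).
  dual value b^T y* = 24.
Strong duality: c^T x* = b^T y*. Confirmed.

24


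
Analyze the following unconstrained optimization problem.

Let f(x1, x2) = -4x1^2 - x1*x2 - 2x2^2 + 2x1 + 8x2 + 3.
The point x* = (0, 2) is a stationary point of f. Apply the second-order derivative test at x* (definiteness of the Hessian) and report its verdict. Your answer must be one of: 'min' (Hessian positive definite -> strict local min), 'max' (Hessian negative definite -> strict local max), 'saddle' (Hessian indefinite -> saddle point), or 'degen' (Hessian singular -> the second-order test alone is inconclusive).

Compute the Hessian H = grad^2 f:
  H = [[-8, -1], [-1, -4]]
Verify stationarity: grad f(x*) = H x* + g = (0, 0).
Eigenvalues of H: -8.2361, -3.7639.
Both eigenvalues < 0, so H is negative definite -> x* is a strict local max.

max


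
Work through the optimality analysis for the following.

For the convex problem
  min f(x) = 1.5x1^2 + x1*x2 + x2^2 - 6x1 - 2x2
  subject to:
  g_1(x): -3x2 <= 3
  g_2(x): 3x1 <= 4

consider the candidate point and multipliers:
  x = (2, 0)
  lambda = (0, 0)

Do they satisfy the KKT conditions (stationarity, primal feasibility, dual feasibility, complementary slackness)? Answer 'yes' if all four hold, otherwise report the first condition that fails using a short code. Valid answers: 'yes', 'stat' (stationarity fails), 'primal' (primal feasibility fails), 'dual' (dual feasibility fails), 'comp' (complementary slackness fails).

Gradient of f: grad f(x) = Q x + c = (0, 0)
Constraint values g_i(x) = a_i^T x - b_i:
  g_1((2, 0)) = -3
  g_2((2, 0)) = 2
Stationarity residual: grad f(x) + sum_i lambda_i a_i = (0, 0)
  -> stationarity OK
Primal feasibility (all g_i <= 0): FAILS
Dual feasibility (all lambda_i >= 0): OK
Complementary slackness (lambda_i * g_i(x) = 0 for all i): OK

Verdict: the first failing condition is primal_feasibility -> primal.

primal


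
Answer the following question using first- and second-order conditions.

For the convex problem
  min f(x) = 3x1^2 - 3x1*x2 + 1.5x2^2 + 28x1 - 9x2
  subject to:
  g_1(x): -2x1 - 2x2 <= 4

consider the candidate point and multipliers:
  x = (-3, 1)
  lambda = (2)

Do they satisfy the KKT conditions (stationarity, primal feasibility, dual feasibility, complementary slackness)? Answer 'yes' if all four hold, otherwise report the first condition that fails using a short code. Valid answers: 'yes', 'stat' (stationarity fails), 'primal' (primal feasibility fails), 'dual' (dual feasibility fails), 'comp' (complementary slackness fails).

Gradient of f: grad f(x) = Q x + c = (7, 3)
Constraint values g_i(x) = a_i^T x - b_i:
  g_1((-3, 1)) = 0
Stationarity residual: grad f(x) + sum_i lambda_i a_i = (3, -1)
  -> stationarity FAILS
Primal feasibility (all g_i <= 0): OK
Dual feasibility (all lambda_i >= 0): OK
Complementary slackness (lambda_i * g_i(x) = 0 for all i): OK

Verdict: the first failing condition is stationarity -> stat.

stat


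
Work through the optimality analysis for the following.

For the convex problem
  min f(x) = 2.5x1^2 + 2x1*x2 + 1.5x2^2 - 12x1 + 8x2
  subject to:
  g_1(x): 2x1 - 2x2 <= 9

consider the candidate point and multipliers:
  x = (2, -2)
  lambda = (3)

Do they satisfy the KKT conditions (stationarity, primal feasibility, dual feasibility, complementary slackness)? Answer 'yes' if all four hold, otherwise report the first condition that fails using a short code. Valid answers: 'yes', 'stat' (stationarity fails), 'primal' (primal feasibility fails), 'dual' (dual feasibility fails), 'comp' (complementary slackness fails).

Gradient of f: grad f(x) = Q x + c = (-6, 6)
Constraint values g_i(x) = a_i^T x - b_i:
  g_1((2, -2)) = -1
Stationarity residual: grad f(x) + sum_i lambda_i a_i = (0, 0)
  -> stationarity OK
Primal feasibility (all g_i <= 0): OK
Dual feasibility (all lambda_i >= 0): OK
Complementary slackness (lambda_i * g_i(x) = 0 for all i): FAILS

Verdict: the first failing condition is complementary_slackness -> comp.

comp


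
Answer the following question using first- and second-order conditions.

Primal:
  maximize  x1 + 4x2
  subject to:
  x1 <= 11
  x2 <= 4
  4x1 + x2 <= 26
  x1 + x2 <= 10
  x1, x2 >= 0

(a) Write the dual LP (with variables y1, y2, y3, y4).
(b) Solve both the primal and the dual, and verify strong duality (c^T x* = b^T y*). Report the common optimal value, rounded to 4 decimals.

The standard primal-dual pair for 'max c^T x s.t. A x <= b, x >= 0' is:
  Dual:  min b^T y  s.t.  A^T y >= c,  y >= 0.

So the dual LP is:
  minimize  11y1 + 4y2 + 26y3 + 10y4
  subject to:
    y1 + 4y3 + y4 >= 1
    y2 + y3 + y4 >= 4
    y1, y2, y3, y4 >= 0

Solving the primal: x* = (5.5, 4).
  primal value c^T x* = 21.5.
Solving the dual: y* = (0, 3.75, 0.25, 0).
  dual value b^T y* = 21.5.
Strong duality: c^T x* = b^T y*. Confirmed.

21.5
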